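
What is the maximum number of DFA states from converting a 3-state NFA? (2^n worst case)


NFA has 3 states
Subset construction: each DFA state = subset of NFA states
Maximum subsets = 2^3
2^3 = 8

8


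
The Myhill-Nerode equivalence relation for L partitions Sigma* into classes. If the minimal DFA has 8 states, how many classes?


Myhill-Nerode theorem:
Number of equivalence classes = number of states in minimal DFA
Minimal DFA states = 8
Therefore equivalence classes = 8

8


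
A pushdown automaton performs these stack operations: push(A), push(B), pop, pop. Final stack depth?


Tracing stack operations:
  push(A) -> stack = [A], depth=1
  push(B) -> stack = [A,B], depth=2
  pop -> removed B, stack = [A], depth=1
  pop -> removed A, stack = [], depth=0
Final depth = 0

0


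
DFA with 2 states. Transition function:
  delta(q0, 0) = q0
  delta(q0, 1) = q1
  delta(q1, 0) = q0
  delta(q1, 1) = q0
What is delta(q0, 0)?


Looking up transition function:
delta(q0, 0) in the table
Row: q0, Column: 0
Result: q0

q0


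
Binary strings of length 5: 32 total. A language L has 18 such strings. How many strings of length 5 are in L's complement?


Alphabet: {0,1}
String length: 5
Total strings of length 5 = 2^5 = 32
Strings in L = 18
Complement = total - |L|
= 32 - 18
= 14

14


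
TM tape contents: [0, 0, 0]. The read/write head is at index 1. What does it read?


Tape: [0, 0, 0]
Positions: 0 1 2
Values:    0 0 0
Head at position 1
tape[1] = 0

0


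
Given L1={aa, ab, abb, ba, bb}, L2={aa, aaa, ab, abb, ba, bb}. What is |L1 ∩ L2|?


L1 = {aa, ab, abb, ba, bb}
L2 = {aa, aaa, ab, abb, ba, bb}
Checking each string in L1 against L2:
  'aa': in L2? Yes
  'ab': in L2? Yes
  'abb': in L2? Yes
  'ba': in L2? Yes
  'bb': in L2? Yes
Intersection = {aa, ab, abb, ba, bb}
|L1 ∩ L2| = 5

5


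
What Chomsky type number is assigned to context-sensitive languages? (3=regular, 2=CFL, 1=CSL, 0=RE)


Chomsky hierarchy levels:
  Type 3: Regular (DFA/NFA/regex)
  Type 2: Context-free (PDA)
  Type 1: Context-sensitive
  Type 0: Recursively enumerable (TM)
'context-sensitive' corresponds to Type 1

1


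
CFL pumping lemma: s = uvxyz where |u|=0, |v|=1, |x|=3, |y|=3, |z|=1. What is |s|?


|s| = |u| + |v| + |x| + |y| + |z|
= 0 + 1 + 3 + 3 + 1
= 1 + 3 + 4
= 4 + 4
= 8

8


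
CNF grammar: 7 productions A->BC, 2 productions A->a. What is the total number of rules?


CNF allows two rule forms:
  A -> BC (binary): 7 rules
  A -> a (terminal): 2 rules
Total = 7 + 2 = 9

9


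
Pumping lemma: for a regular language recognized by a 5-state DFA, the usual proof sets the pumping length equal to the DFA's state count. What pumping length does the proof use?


Pumping lemma for regular languages (standard proof):
Take p = |Q|, the number of DFA states.
Any string of length >= |Q| passes through |Q|+1 states while reading its first |Q| symbols,
so by pigeonhole some state repeats, giving the loop that can be pumped.
Here |Q| = 5
Therefore the proof uses p = 5

5


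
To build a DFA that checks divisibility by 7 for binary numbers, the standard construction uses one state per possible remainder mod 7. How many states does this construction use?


Divisibility by 7 is tracked via the remainder mod 7: 0, 1, ..., 6
The construction assigns one state to each remainder
Number of remainders = 7

7


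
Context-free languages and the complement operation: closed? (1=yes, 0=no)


CFL closure properties:
  Closed under: union, concatenation, Kleene star
  NOT closed under: intersection, complement
Operation 'complement' is in not-closed list -> No (not closed)

0


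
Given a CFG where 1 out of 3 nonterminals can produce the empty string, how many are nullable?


Nonterminals: {S, A, B}
A nonterminal is nullable if it can derive epsilon
Counting nullable nonterminals: 1
Total nullable = 1

1


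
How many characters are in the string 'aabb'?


String: 'aabb'
Counting characters:
  'a' appears 2 time(s)
  'b' appears 2 time(s)
Total length = 2 + 2 = 4

4


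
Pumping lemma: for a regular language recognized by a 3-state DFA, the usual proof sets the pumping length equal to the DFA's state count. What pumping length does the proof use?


Pumping lemma for regular languages (standard proof):
Take p = |Q|, the number of DFA states.
Any string of length >= |Q| passes through |Q|+1 states while reading its first |Q| symbols,
so by pigeonhole some state repeats, giving the loop that can be pumped.
Here |Q| = 3
Therefore the proof uses p = 3

3


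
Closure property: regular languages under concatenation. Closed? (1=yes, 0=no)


Regular languages are closed under:
- Union (DFA product construction)
- Intersection (DFA product construction)
- Complement (swap accept/reject states)
- Concatenation (NFA construction)
- Kleene star (NFA construction)
concatenation is in this list
Therefore: closed

1


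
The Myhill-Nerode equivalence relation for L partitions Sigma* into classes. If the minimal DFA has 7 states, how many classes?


Myhill-Nerode theorem:
Number of equivalence classes = number of states in minimal DFA
Minimal DFA states = 7
Therefore equivalence classes = 7

7


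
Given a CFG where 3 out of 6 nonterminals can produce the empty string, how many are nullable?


Nonterminals: {S, A, B, C, D, E}
A nonterminal is nullable if it can derive epsilon
Counting nullable nonterminals: 3
Total nullable = 3

3


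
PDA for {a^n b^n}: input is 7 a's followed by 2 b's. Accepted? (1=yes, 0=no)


Language requires equal numbers of a's and b's
PDA pushes for each 'a', pops for each 'b'
Number of a's = 7
Number of b's = 2
7 != 2 -> Reject

0


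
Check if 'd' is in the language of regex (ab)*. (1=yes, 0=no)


Pattern: (ab)*
String: 'd'
Pattern requires: zero or more repetitions of 'ab'
Length 1 is odd -> cannot be (ab)* -> no match
Result: 0

0


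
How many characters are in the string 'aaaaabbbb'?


String: 'aaaaabbbb'
Counting characters:
  'a' appears 5 time(s)
  'b' appears 4 time(s)
Total length = 5 + 4 = 9

9


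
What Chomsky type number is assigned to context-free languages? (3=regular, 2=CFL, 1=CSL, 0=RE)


Chomsky hierarchy levels:
  Type 3: Regular (DFA/NFA/regex)
  Type 2: Context-free (PDA)
  Type 1: Context-sensitive
  Type 0: Recursively enumerable (TM)
'context-free' corresponds to Type 2

2


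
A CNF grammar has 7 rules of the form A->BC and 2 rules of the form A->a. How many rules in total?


CNF allows two rule forms:
  A -> BC (binary): 7 rules
  A -> a (terminal): 2 rules
Total = 7 + 2 = 9

9


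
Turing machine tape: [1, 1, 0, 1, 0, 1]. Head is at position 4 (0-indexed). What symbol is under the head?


Tape: [1, 1, 0, 1, 0, 1]
Positions: 0 1 2 3 4 5
Values:    1 1 0 1 0 1
Head at position 4
tape[4] = 0

0


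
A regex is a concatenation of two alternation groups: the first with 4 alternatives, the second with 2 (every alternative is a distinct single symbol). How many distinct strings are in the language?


First group: 4 alternatives
Second group: 2 alternatives
Concatenation: each choice from group 1 pairs with each from group 2
Total = 4 x 2 = 8

8


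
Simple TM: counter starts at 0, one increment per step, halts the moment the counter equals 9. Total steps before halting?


Counter starts at 0. Counting sequence:
  Step 1: counter = 1
  Step 2: counter = 2
  Step 3: counter = 3
  Step 4: counter = 4
  Step 5: counter = 5
  Step 6: counter = 6
  ...
  Step 9: counter = 9
Counter reached 9 -> halt
Total steps = 9

9


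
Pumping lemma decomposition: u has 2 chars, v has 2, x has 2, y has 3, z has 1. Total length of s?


|s| = |u| + |v| + |x| + |y| + |z|
= 2 + 2 + 2 + 3 + 1
= 4 + 2 + 4
= 6 + 4
= 10

10


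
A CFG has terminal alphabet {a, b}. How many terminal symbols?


Terminal symbols: a, b
Counting each: a (#1), b (#2)
Total = 2

2


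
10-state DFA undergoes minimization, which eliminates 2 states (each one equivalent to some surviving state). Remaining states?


Original DFA: 10 states
Redundant states removed: 2
Minimized states = original - removed
= 10 - 2
= 8

8


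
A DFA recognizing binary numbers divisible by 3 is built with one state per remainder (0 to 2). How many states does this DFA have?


Divisibility by 3 is tracked via the remainder mod 3: 0, 1, ..., 2
The construction assigns one state to each remainder
Number of remainders = 3

3


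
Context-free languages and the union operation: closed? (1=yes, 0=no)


CFL closure properties:
  Closed under: union, concatenation, Kleene star
  NOT closed under: intersection, complement
Operation 'union' is in closed list -> Yes (closed)

1


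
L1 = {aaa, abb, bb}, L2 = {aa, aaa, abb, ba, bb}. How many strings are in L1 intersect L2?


L1 = {aaa, abb, bb}
L2 = {aa, aaa, abb, ba, bb}
Checking each string in L1 against L2:
  'aaa': in L2? Yes
  'abb': in L2? Yes
  'bb': in L2? Yes
Intersection = {aaa, abb, bb}
|L1 ∩ L2| = 3

3


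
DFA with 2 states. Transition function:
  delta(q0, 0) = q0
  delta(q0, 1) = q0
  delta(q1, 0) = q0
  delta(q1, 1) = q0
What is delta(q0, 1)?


Looking up transition function:
delta(q0, 1) in the table
Row: q0, Column: 1
Result: q0

q0


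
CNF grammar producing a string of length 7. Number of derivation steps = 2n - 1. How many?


Chomsky Normal Form derivation:
String length n = 7
Each step either:
  - Splits a nonterminal into two (n-1 such steps)
  - Converts a nonterminal to terminal (n such steps)
Total = (n-1) + n = 2n - 1
= 2(7) - 1
= 14 - 1
= 13

13


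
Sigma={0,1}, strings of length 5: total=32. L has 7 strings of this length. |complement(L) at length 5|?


Alphabet: {0,1}
String length: 5
Total strings of length 5 = 2^5 = 32
Strings in L = 7
Complement = total - |L|
= 32 - 7
= 25

25


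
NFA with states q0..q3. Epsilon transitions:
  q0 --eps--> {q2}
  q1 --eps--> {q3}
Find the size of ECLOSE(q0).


Starting from q0
Initialize closure = {q0}
Follow epsilon from q0 -> add q2
Final closure: {q0, q2}
Size = 2

2


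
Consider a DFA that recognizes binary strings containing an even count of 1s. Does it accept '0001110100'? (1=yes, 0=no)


DFA has 2 states: q_even (start, accept=yes) and q_odd
Processing string '0001110100' character by character:
  Position 0: read '0', 1-count=0 -> q_even (no change)
  Position 1: read '0', 1-count=0 -> q_even (no change)
  Position 2: read '0', 1-count=0 -> q_even (no change)
  Position 3: read '1', 1-count=1 -> q_odd
  Position 4: read '1', 1-count=2 -> q_even
  Position 5: read '1', 1-count=3 -> q_odd
  Position 6: read '0', 1-count=3 -> q_odd (no change)
  Position 7: read '1', 1-count=4 -> q_even
  Position 8: read '0', 1-count=4 -> q_even (no change)
  Position 9: read '0', 1-count=4 -> q_even (no change)
Final state: q_even, total 1s = 4 (even); the DFA requires an even count -> accept

1


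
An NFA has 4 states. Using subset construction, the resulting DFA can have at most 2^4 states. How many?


NFA has 4 states
Subset construction: each DFA state = subset of NFA states
Maximum subsets = 2^4
2^4 = 16

16


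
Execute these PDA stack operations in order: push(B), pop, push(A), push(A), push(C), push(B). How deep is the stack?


Tracing stack operations:
  push(B) -> stack = [B], depth=1
  pop -> removed B, stack = [], depth=0
  push(A) -> stack = [A], depth=1
  push(A) -> stack = [A,A], depth=2
  push(C) -> stack = [A,A,C], depth=3
  push(B) -> stack = [A,A,C,B], depth=4
Final depth = 4

4


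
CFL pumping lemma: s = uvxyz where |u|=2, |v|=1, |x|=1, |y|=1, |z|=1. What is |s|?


|s| = |u| + |v| + |x| + |y| + |z|
= 2 + 1 + 1 + 1 + 1
= 3 + 1 + 2
= 4 + 2
= 6

6


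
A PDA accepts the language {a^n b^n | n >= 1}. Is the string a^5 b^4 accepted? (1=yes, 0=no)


Language requires equal numbers of a's and b's
PDA pushes for each 'a', pops for each 'b'
Number of a's = 5
Number of b's = 4
5 != 4 -> Reject

0


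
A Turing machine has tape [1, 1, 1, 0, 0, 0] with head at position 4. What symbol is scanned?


Tape: [1, 1, 1, 0, 0, 0]
Positions: 0 1 2 3 4 5
Values:    1 1 1 0 0 0
Head at position 4
tape[4] = 0

0


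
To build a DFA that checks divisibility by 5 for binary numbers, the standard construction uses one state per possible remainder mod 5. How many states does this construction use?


Divisibility by 5 is tracked via the remainder mod 5: 0, 1, ..., 4
The construction assigns one state to each remainder
Number of remainders = 5

5


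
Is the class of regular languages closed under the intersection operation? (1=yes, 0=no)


Regular languages are closed under:
- Union (DFA product construction)
- Intersection (DFA product construction)
- Complement (swap accept/reject states)
- Concatenation (NFA construction)
- Kleene star (NFA construction)
intersection is in this list
Therefore: closed

1


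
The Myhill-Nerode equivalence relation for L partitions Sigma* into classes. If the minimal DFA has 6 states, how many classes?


Myhill-Nerode theorem:
Number of equivalence classes = number of states in minimal DFA
Minimal DFA states = 6
Therefore equivalence classes = 6

6


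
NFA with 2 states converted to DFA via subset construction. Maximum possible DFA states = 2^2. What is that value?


NFA has 2 states
Subset construction: each DFA state = subset of NFA states
Maximum subsets = 2^2
2^2 = 4

4


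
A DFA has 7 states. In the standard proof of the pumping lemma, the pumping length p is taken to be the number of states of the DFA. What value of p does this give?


Pumping lemma for regular languages (standard proof):
Take p = |Q|, the number of DFA states.
Any string of length >= |Q| passes through |Q|+1 states while reading its first |Q| symbols,
so by pigeonhole some state repeats, giving the loop that can be pumped.
Here |Q| = 7
Therefore the proof uses p = 7

7


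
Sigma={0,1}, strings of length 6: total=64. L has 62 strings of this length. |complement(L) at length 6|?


Alphabet: {0,1}
String length: 6
Total strings of length 6 = 2^6 = 64
Strings in L = 62
Complement = total - |L|
= 64 - 62
= 2

2


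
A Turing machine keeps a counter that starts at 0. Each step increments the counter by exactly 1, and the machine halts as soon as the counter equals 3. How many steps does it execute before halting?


Counter starts at 0. Counting sequence:
  Step 1: counter = 1
  Step 2: counter = 2
  Step 3: counter = 3
Counter reached 3 -> halt
Total steps = 3

3


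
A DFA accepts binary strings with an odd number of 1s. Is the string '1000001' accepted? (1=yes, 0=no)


DFA has 2 states: q_even (start, accept=no) and q_odd
Processing string '1000001' character by character:
  Position 0: read '1', 1-count=1 -> q_odd
  Position 1: read '0', 1-count=1 -> q_odd (no change)
  Position 2: read '0', 1-count=1 -> q_odd (no change)
  Position 3: read '0', 1-count=1 -> q_odd (no change)
  Position 4: read '0', 1-count=1 -> q_odd (no change)
  Position 5: read '0', 1-count=1 -> q_odd (no change)
  Position 6: read '1', 1-count=2 -> q_even
Final state: q_even, total 1s = 2 (even); the DFA requires an odd count -> reject

0


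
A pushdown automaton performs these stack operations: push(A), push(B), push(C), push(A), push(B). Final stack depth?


Tracing stack operations:
  push(A) -> stack = [A], depth=1
  push(B) -> stack = [A,B], depth=2
  push(C) -> stack = [A,B,C], depth=3
  push(A) -> stack = [A,B,C,A], depth=4
  push(B) -> stack = [A,B,C,A,B], depth=5
Final depth = 5

5


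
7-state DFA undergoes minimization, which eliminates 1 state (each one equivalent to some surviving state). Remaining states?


Original DFA: 7 states
Redundant states removed: 1
Minimized states = original - removed
= 7 - 1
= 6

6


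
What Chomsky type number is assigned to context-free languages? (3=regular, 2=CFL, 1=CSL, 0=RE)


Chomsky hierarchy levels:
  Type 3: Regular (DFA/NFA/regex)
  Type 2: Context-free (PDA)
  Type 1: Context-sensitive
  Type 0: Recursively enumerable (TM)
'context-free' corresponds to Type 2

2


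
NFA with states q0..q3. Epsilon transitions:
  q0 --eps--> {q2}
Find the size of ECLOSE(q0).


Starting from q0
Initialize closure = {q0}
Follow epsilon from q0 -> add q2
Final closure: {q0, q2}
Size = 2

2


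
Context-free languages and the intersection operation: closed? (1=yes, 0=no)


CFL closure properties:
  Closed under: union, concatenation, Kleene star
  NOT closed under: intersection, complement
Operation 'intersection' is in not-closed list -> No (not closed)

0


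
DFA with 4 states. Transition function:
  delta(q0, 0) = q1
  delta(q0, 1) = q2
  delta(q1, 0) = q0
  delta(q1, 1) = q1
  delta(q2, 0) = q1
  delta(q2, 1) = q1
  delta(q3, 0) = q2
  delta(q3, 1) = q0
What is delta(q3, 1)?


Looking up transition function:
delta(q3, 1) in the table
Row: q3, Column: 1
Result: q0

q0


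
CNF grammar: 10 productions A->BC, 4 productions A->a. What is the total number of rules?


CNF allows two rule forms:
  A -> BC (binary): 10 rules
  A -> a (terminal): 4 rules
Total = 10 + 4 = 14

14


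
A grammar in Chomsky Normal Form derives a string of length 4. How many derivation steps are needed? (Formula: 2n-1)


Chomsky Normal Form derivation:
String length n = 4
Each step either:
  - Splits a nonterminal into two (n-1 such steps)
  - Converts a nonterminal to terminal (n such steps)
Total = (n-1) + n = 2n - 1
= 2(4) - 1
= 8 - 1
= 7

7


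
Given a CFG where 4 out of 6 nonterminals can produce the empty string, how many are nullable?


Nonterminals: {S, A, B, C, D, E}
A nonterminal is nullable if it can derive epsilon
Counting nullable nonterminals: 4
Total nullable = 4

4


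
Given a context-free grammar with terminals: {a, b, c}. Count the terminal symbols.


Terminal symbols: a, b, c
Counting each: a (#1), b (#2), c (#3)
Total = 3

3


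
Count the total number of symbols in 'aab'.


String: 'aab'
Counting characters:
  'a' appears 2 time(s)
  'b' appears 1 time(s)
Total length = 2 + 1 = 3

3


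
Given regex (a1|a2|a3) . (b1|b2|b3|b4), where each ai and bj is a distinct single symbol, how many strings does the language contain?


First group: 3 alternatives
Second group: 4 alternatives
Concatenation: each choice from group 1 pairs with each from group 2
Total = 3 x 4 = 12

12


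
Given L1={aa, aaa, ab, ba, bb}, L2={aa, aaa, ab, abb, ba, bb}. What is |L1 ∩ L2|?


L1 = {aa, aaa, ab, ba, bb}
L2 = {aa, aaa, ab, abb, ba, bb}
Checking each string in L1 against L2:
  'aa': in L2? Yes
  'aaa': in L2? Yes
  'ab': in L2? Yes
  'ba': in L2? Yes
  'bb': in L2? Yes
Intersection = {aa, aaa, ab, ba, bb}
|L1 ∩ L2| = 5

5


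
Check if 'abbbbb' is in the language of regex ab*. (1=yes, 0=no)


Pattern: ab*
String: 'abbbbb'
Pattern requires: exactly one 'a' followed by zero or more 'b's
First char is 'a' -> OK
Rest 'bbbbb': all b's? Yes
Result: 1

1


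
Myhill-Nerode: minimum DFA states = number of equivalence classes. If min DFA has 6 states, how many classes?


Myhill-Nerode theorem:
Number of equivalence classes = number of states in minimal DFA
Minimal DFA states = 6
Therefore equivalence classes = 6

6


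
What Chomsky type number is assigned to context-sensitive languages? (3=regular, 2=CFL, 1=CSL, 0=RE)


Chomsky hierarchy levels:
  Type 3: Regular (DFA/NFA/regex)
  Type 2: Context-free (PDA)
  Type 1: Context-sensitive
  Type 0: Recursively enumerable (TM)
'context-sensitive' corresponds to Type 1

1


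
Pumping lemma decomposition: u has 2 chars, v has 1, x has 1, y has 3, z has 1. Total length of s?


|s| = |u| + |v| + |x| + |y| + |z|
= 2 + 1 + 1 + 3 + 1
= 3 + 1 + 4
= 4 + 4
= 8

8


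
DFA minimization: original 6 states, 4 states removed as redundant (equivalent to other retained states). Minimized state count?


Original DFA: 6 states
Redundant states removed: 4
Minimized states = original - removed
= 6 - 4
= 2

2


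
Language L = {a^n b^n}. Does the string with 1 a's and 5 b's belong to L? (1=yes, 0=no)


Language requires equal numbers of a's and b's
PDA pushes for each 'a', pops for each 'b'
Number of a's = 1
Number of b's = 5
1 != 5 -> Reject

0


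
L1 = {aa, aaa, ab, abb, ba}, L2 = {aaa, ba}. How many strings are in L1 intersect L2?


L1 = {aa, aaa, ab, abb, ba}
L2 = {aaa, ba}
Checking each string in L1 against L2:
  'aa': in L2? No
  'aaa': in L2? Yes
  'ab': in L2? No
  'abb': in L2? No
  'ba': in L2? Yes
Intersection = {aaa, ba}
|L1 ∩ L2| = 2

2


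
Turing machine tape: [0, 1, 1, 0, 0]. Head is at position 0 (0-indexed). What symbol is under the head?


Tape: [0, 1, 1, 0, 0]
Positions: 0 1 2 3 4
Values:    0 1 1 0 0
Head at position 0
tape[0] = 0

0


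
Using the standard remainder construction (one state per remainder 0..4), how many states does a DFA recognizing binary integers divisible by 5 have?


Divisibility by 5 is tracked via the remainder mod 5: 0, 1, ..., 4
The construction assigns one state to each remainder
Number of remainders = 5

5


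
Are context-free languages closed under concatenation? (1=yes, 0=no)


CFL closure properties:
  Closed under: union, concatenation, Kleene star
  NOT closed under: intersection, complement
Operation 'concatenation' is in closed list -> Yes (closed)

1


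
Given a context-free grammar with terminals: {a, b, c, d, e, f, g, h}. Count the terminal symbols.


Terminal symbols: a, b, c, d, e, f, g, h
Counting each: a (#1), b (#2), c (#3), d (#4), e (#5), f (#6), g (#7), h (#8)
Total = 8

8


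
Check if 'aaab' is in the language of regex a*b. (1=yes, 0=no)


Pattern: a*b
String: 'aaab'
Pattern requires: zero or more 'a's followed by exactly one 'b'
Found 3 leading 'a's
Remaining: 'b'
Remaining is exactly 'b' -> match
Result: 1

1


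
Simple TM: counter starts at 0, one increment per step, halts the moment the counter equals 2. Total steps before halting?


Counter starts at 0. Counting sequence:
  Step 1: counter = 1
  Step 2: counter = 2
Counter reached 2 -> halt
Total steps = 2

2


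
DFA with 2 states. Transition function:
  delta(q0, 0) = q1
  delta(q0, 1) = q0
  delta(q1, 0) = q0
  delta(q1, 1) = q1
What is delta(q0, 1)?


Looking up transition function:
delta(q0, 1) in the table
Row: q0, Column: 1
Result: q0

q0


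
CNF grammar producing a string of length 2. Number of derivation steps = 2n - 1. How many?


Chomsky Normal Form derivation:
String length n = 2
Each step either:
  - Splits a nonterminal into two (n-1 such steps)
  - Converts a nonterminal to terminal (n such steps)
Total = (n-1) + n = 2n - 1
= 2(2) - 1
= 4 - 1
= 3

3


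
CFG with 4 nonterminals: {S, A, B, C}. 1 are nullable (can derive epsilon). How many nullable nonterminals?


Nonterminals: {S, A, B, C}
A nonterminal is nullable if it can derive epsilon
Counting nullable nonterminals: 1
Total nullable = 1

1


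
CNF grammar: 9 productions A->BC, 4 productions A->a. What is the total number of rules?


CNF allows two rule forms:
  A -> BC (binary): 9 rules
  A -> a (terminal): 4 rules
Total = 9 + 4 = 13

13


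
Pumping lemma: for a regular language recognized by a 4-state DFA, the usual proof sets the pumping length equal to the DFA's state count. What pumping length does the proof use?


Pumping lemma for regular languages (standard proof):
Take p = |Q|, the number of DFA states.
Any string of length >= |Q| passes through |Q|+1 states while reading its first |Q| symbols,
so by pigeonhole some state repeats, giving the loop that can be pumped.
Here |Q| = 4
Therefore the proof uses p = 4

4


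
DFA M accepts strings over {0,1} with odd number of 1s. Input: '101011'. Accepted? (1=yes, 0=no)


DFA has 2 states: q_even (start, accept=no) and q_odd
Processing string '101011' character by character:
  Position 0: read '1', 1-count=1 -> q_odd
  Position 1: read '0', 1-count=1 -> q_odd (no change)
  Position 2: read '1', 1-count=2 -> q_even
  Position 3: read '0', 1-count=2 -> q_even (no change)
  Position 4: read '1', 1-count=3 -> q_odd
  Position 5: read '1', 1-count=4 -> q_even
Final state: q_even, total 1s = 4 (even); the DFA requires an odd count -> reject

0


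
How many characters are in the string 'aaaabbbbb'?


String: 'aaaabbbbb'
Counting characters:
  'a' appears 4 time(s)
  'b' appears 5 time(s)
Total length = 4 + 5 = 9

9


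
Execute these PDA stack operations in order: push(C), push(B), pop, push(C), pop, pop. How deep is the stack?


Tracing stack operations:
  push(C) -> stack = [C], depth=1
  push(B) -> stack = [C,B], depth=2
  pop -> removed B, stack = [C], depth=1
  push(C) -> stack = [C,C], depth=2
  pop -> removed C, stack = [C], depth=1
  pop -> removed C, stack = [], depth=0
Final depth = 0

0


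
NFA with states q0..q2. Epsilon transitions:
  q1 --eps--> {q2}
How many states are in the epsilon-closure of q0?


Starting from q0
Initialize closure = {q0}
q0 has no outgoing epsilon transitions -> nothing to add
Final closure: {q0}
Size = 1

1


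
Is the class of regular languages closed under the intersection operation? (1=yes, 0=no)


Regular languages are closed under:
- Union (DFA product construction)
- Intersection (DFA product construction)
- Complement (swap accept/reject states)
- Concatenation (NFA construction)
- Kleene star (NFA construction)
intersection is in this list
Therefore: closed

1


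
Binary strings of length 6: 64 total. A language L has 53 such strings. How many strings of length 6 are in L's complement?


Alphabet: {0,1}
String length: 6
Total strings of length 6 = 2^6 = 64
Strings in L = 53
Complement = total - |L|
= 64 - 53
= 11

11


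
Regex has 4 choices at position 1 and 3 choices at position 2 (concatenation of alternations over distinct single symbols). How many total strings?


First group: 4 alternatives
Second group: 3 alternatives
Concatenation: each choice from group 1 pairs with each from group 2
Total = 4 x 3 = 12

12


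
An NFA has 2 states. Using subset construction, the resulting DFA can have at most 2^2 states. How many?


NFA has 2 states
Subset construction: each DFA state = subset of NFA states
Maximum subsets = 2^2
2^2 = 4

4


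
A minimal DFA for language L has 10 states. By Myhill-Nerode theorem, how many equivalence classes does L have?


Myhill-Nerode theorem:
Number of equivalence classes = number of states in minimal DFA
Minimal DFA states = 10
Therefore equivalence classes = 10

10


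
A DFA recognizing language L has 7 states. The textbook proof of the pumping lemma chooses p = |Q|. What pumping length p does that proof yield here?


Pumping lemma for regular languages (standard proof):
Take p = |Q|, the number of DFA states.
Any string of length >= |Q| passes through |Q|+1 states while reading its first |Q| symbols,
so by pigeonhole some state repeats, giving the loop that can be pumped.
Here |Q| = 7
Therefore the proof uses p = 7

7


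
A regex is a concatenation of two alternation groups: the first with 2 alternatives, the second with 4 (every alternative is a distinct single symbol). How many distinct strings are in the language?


First group: 2 alternatives
Second group: 4 alternatives
Concatenation: each choice from group 1 pairs with each from group 2
Total = 2 x 4 = 8

8


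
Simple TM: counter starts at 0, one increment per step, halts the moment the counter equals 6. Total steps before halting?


Counter starts at 0. Counting sequence:
  Step 1: counter = 1
  Step 2: counter = 2
  Step 3: counter = 3
  Step 4: counter = 4
  Step 5: counter = 5
  Step 6: counter = 6
Counter reached 6 -> halt
Total steps = 6

6


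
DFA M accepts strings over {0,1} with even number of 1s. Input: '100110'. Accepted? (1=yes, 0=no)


DFA has 2 states: q_even (start, accept=yes) and q_odd
Processing string '100110' character by character:
  Position 0: read '1', 1-count=1 -> q_odd
  Position 1: read '0', 1-count=1 -> q_odd (no change)
  Position 2: read '0', 1-count=1 -> q_odd (no change)
  Position 3: read '1', 1-count=2 -> q_even
  Position 4: read '1', 1-count=3 -> q_odd
  Position 5: read '0', 1-count=3 -> q_odd (no change)
Final state: q_odd, total 1s = 3 (odd); the DFA requires an even count -> reject

0


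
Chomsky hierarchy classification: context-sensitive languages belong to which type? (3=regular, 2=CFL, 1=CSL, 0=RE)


Chomsky hierarchy levels:
  Type 3: Regular (DFA/NFA/regex)
  Type 2: Context-free (PDA)
  Type 1: Context-sensitive
  Type 0: Recursively enumerable (TM)
'context-sensitive' corresponds to Type 1

1


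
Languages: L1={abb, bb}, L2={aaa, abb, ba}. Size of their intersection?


L1 = {abb, bb}
L2 = {aaa, abb, ba}
Checking each string in L1 against L2:
  'abb': in L2? Yes
  'bb': in L2? No
Intersection = {abb}
|L1 ∩ L2| = 1

1


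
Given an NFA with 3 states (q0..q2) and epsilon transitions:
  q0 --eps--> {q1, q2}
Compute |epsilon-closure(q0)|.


Starting from q0
Initialize closure = {q0}
Follow epsilon from q0 -> add q1
Follow epsilon from q0 -> add q2
Final closure: {q0, q1, q2}
Size = 3

3


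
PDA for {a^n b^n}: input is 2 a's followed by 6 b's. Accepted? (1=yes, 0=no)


Language requires equal numbers of a's and b's
PDA pushes for each 'a', pops for each 'b'
Number of a's = 2
Number of b's = 6
2 != 6 -> Reject

0


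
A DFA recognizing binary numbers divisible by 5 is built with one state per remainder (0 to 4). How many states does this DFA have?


Divisibility by 5 is tracked via the remainder mod 5: 0, 1, ..., 4
The construction assigns one state to each remainder
Number of remainders = 5

5


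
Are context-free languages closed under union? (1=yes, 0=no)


CFL closure properties:
  Closed under: union, concatenation, Kleene star
  NOT closed under: intersection, complement
Operation 'union' is in closed list -> Yes (closed)

1


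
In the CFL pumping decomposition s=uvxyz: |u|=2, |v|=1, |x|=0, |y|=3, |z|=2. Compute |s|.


|s| = |u| + |v| + |x| + |y| + |z|
= 2 + 1 + 0 + 3 + 2
= 3 + 0 + 5
= 3 + 5
= 8

8


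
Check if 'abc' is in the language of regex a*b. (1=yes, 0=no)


Pattern: a*b
String: 'abc'
Pattern requires: zero or more 'a's followed by exactly one 'b'
Found 1 leading 'a's
Remaining: 'bc'
Remaining is not 'b' -> no match
Result: 0

0


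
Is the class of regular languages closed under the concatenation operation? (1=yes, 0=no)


Regular languages are closed under:
- Union (DFA product construction)
- Intersection (DFA product construction)
- Complement (swap accept/reject states)
- Concatenation (NFA construction)
- Kleene star (NFA construction)
concatenation is in this list
Therefore: closed

1


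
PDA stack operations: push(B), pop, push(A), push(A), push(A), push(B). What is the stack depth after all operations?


Tracing stack operations:
  push(B) -> stack = [B], depth=1
  pop -> removed B, stack = [], depth=0
  push(A) -> stack = [A], depth=1
  push(A) -> stack = [A,A], depth=2
  push(A) -> stack = [A,A,A], depth=3
  push(B) -> stack = [A,A,A,B], depth=4
Final depth = 4

4


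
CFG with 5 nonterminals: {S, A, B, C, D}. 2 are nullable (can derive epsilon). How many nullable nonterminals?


Nonterminals: {S, A, B, C, D}
A nonterminal is nullable if it can derive epsilon
Counting nullable nonterminals: 2
Total nullable = 2

2


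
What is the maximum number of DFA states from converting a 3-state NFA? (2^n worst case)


NFA has 3 states
Subset construction: each DFA state = subset of NFA states
Maximum subsets = 2^3
2^3 = 8

8


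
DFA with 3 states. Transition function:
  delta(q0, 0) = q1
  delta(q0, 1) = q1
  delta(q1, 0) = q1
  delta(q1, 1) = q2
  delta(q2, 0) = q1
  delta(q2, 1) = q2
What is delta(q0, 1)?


Looking up transition function:
delta(q0, 1) in the table
Row: q0, Column: 1
Result: q1

q1


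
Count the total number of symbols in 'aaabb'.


String: 'aaabb'
Counting characters:
  'a' appears 3 time(s)
  'b' appears 2 time(s)
Total length = 3 + 2 = 5

5


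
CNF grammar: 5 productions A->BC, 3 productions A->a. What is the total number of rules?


CNF allows two rule forms:
  A -> BC (binary): 5 rules
  A -> a (terminal): 3 rules
Total = 5 + 3 = 8

8


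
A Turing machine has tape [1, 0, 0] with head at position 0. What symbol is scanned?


Tape: [1, 0, 0]
Positions: 0 1 2
Values:    1 0 0
Head at position 0
tape[0] = 1

1


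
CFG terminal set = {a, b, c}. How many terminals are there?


Terminal symbols: a, b, c
Counting each: a (#1), b (#2), c (#3)
Total = 3

3


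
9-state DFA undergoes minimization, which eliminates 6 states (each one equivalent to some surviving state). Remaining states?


Original DFA: 9 states
Redundant states removed: 6
Minimized states = original - removed
= 9 - 6
= 3

3


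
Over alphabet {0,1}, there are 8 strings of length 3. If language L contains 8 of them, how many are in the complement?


Alphabet: {0,1}
String length: 3
Total strings of length 3 = 2^3 = 8
Strings in L = 8
Complement = total - |L|
= 8 - 8
= 0

0


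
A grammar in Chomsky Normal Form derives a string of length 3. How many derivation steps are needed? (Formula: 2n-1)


Chomsky Normal Form derivation:
String length n = 3
Each step either:
  - Splits a nonterminal into two (n-1 such steps)
  - Converts a nonterminal to terminal (n such steps)
Total = (n-1) + n = 2n - 1
= 2(3) - 1
= 6 - 1
= 5

5


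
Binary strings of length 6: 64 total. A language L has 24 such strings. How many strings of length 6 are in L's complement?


Alphabet: {0,1}
String length: 6
Total strings of length 6 = 2^6 = 64
Strings in L = 24
Complement = total - |L|
= 64 - 24
= 40

40


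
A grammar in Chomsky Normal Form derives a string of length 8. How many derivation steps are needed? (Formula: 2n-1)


Chomsky Normal Form derivation:
String length n = 8
Each step either:
  - Splits a nonterminal into two (n-1 such steps)
  - Converts a nonterminal to terminal (n such steps)
Total = (n-1) + n = 2n - 1
= 2(8) - 1
= 16 - 1
= 15

15


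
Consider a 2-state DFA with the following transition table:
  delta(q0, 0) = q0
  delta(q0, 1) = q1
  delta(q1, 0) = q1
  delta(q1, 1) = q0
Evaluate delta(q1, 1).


Looking up transition function:
delta(q1, 1) in the table
Row: q1, Column: 1
Result: q0

q0


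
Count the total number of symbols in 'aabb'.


String: 'aabb'
Counting characters:
  'a' appears 2 time(s)
  'b' appears 2 time(s)
Total length = 2 + 2 = 4

4


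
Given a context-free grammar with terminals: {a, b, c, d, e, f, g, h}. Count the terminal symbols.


Terminal symbols: a, b, c, d, e, f, g, h
Counting each: a (#1), b (#2), c (#3), d (#4), e (#5), f (#6), g (#7), h (#8)
Total = 8

8


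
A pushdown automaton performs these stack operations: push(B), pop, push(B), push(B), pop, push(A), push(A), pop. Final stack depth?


Tracing stack operations:
  push(B) -> stack = [B], depth=1
  pop -> removed B, stack = [], depth=0
  push(B) -> stack = [B], depth=1
  push(B) -> stack = [B,B], depth=2
  pop -> removed B, stack = [B], depth=1
  push(A) -> stack = [B,A], depth=2
  push(A) -> stack = [B,A,A], depth=3
  pop -> removed A, stack = [B,A], depth=2
Final depth = 2

2


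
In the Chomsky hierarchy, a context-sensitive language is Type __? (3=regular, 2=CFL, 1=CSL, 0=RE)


Chomsky hierarchy levels:
  Type 3: Regular (DFA/NFA/regex)
  Type 2: Context-free (PDA)
  Type 1: Context-sensitive
  Type 0: Recursively enumerable (TM)
'context-sensitive' corresponds to Type 1

1


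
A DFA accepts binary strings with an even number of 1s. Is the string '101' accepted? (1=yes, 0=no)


DFA has 2 states: q_even (start, accept=yes) and q_odd
Processing string '101' character by character:
  Position 0: read '1', 1-count=1 -> q_odd
  Position 1: read '0', 1-count=1 -> q_odd (no change)
  Position 2: read '1', 1-count=2 -> q_even
Final state: q_even, total 1s = 2 (even); the DFA requires an even count -> accept

1


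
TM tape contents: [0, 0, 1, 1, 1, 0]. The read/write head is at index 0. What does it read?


Tape: [0, 0, 1, 1, 1, 0]
Positions: 0 1 2 3 4 5
Values:    0 0 1 1 1 0
Head at position 0
tape[0] = 0

0


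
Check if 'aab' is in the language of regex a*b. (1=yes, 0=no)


Pattern: a*b
String: 'aab'
Pattern requires: zero or more 'a's followed by exactly one 'b'
Found 2 leading 'a's
Remaining: 'b'
Remaining is exactly 'b' -> match
Result: 1

1


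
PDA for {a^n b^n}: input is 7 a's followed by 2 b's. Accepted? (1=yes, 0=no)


Language requires equal numbers of a's and b's
PDA pushes for each 'a', pops for each 'b'
Number of a's = 7
Number of b's = 2
7 != 2 -> Reject

0


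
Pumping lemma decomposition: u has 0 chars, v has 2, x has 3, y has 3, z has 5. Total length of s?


|s| = |u| + |v| + |x| + |y| + |z|
= 0 + 2 + 3 + 3 + 5
= 2 + 3 + 8
= 5 + 8
= 13

13


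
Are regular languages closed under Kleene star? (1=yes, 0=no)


Regular languages are closed under:
- Union (DFA product construction)
- Intersection (DFA product construction)
- Complement (swap accept/reject states)
- Concatenation (NFA construction)
- Kleene star (NFA construction)
Kleene star is in this list
Therefore: closed

1


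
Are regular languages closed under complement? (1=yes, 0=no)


Regular languages are closed under all standard operations:
- Union: Yes (product construction)
- Intersection: Yes (product construction)
- Complement: Yes (swap accept/reject)
- Concatenation: Yes (NFA construction)
Operation: complement -> Closed

1


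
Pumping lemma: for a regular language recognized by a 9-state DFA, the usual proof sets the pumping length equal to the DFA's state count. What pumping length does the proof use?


Pumping lemma for regular languages (standard proof):
Take p = |Q|, the number of DFA states.
Any string of length >= |Q| passes through |Q|+1 states while reading its first |Q| symbols,
so by pigeonhole some state repeats, giving the loop that can be pumped.
Here |Q| = 9
Therefore the proof uses p = 9

9


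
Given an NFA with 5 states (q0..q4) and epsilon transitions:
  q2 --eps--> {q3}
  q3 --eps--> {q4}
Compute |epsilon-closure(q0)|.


Starting from q0
Initialize closure = {q0}
q0 has no outgoing epsilon transitions -> nothing to add
Final closure: {q0}
Size = 1

1


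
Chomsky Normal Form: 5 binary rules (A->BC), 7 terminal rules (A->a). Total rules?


CNF allows two rule forms:
  A -> BC (binary): 5 rules
  A -> a (terminal): 7 rules
Total = 5 + 7 = 12

12


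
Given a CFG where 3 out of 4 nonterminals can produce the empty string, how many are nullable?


Nonterminals: {S, A, B, C}
A nonterminal is nullable if it can derive epsilon
Counting nullable nonterminals: 3
Total nullable = 3

3


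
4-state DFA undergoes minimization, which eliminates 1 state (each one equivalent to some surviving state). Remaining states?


Original DFA: 4 states
Redundant states removed: 1
Minimized states = original - removed
= 4 - 1
= 3

3


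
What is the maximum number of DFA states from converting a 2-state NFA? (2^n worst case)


NFA has 2 states
Subset construction: each DFA state = subset of NFA states
Maximum subsets = 2^2
2^2 = 4

4


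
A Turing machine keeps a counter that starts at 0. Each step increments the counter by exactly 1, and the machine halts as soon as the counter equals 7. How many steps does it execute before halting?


Counter starts at 0. Counting sequence:
  Step 1: counter = 1
  Step 2: counter = 2
  Step 3: counter = 3
  Step 4: counter = 4
  Step 5: counter = 5
  Step 6: counter = 6
  Step 7: counter = 7
Counter reached 7 -> halt
Total steps = 7

7


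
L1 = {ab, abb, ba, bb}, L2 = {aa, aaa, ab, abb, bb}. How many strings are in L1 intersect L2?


L1 = {ab, abb, ba, bb}
L2 = {aa, aaa, ab, abb, bb}
Checking each string in L1 against L2:
  'ab': in L2? Yes
  'abb': in L2? Yes
  'ba': in L2? No
  'bb': in L2? Yes
Intersection = {ab, abb, bb}
|L1 ∩ L2| = 3

3
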